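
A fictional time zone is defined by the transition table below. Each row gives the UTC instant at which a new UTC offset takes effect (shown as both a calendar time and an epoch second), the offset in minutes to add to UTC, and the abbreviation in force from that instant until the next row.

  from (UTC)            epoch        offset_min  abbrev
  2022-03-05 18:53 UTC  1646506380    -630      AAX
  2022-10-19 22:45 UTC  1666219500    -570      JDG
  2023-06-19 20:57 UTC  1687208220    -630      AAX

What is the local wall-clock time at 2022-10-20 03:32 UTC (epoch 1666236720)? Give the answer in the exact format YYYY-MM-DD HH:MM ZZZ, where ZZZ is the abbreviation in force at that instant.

2022-10-19 18:02 JDG

Query: 2022-10-20 03:32 UTC
Rule 2/3 (JDG, -09:30): 2022-10-19 22:45 UTC ≤ query < 2023-06-19 20:57 UTC
3·60 + 32 - 570 = -358 min
-358 = -1·1440 + 1082; 1082 = 18·60 + 2 → 18:02, 2022-10-20 - 1 day = 2022-10-19
→ 2022-10-19 18:02 JDG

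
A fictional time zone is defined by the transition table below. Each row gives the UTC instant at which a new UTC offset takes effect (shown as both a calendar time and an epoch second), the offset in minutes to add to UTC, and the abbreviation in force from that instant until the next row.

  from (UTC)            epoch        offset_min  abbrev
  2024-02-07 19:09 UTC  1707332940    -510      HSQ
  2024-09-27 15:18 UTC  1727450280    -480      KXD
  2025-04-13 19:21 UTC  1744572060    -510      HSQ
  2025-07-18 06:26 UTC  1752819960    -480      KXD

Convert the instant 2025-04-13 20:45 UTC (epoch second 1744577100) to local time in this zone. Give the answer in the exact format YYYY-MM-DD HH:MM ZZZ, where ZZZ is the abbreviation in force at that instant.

2025-04-13 12:15 HSQ

Query: 2025-04-13 20:45 UTC
Rule 3/4 (HSQ, -08:30): 2025-04-13 19:21 UTC ≤ query < 2025-07-18 06:26 UTC
20·60 + 45 - 510 = 735 min
735 = 0·1440 + 735; 735 = 12·60 + 15 → 12:15, same day
→ 2025-04-13 12:15 HSQ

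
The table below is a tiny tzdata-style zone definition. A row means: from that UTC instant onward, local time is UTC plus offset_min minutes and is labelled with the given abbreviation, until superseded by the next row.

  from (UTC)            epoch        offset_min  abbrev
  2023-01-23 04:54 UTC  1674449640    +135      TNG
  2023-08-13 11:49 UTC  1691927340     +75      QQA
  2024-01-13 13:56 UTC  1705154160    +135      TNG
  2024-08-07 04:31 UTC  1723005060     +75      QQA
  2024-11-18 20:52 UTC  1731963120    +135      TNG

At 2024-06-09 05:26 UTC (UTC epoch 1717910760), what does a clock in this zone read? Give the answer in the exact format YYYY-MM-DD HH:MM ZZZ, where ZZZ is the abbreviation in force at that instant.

2024-06-09 07:41 TNG

Query: 2024-06-09 05:26 UTC
Rule 3/5 (TNG, +02:15): 2024-01-13 13:56 UTC ≤ query < 2024-08-07 04:31 UTC
5·60 + 26 + 135 = 461 min
461 = 0·1440 + 461; 461 = 7·60 + 41 → 07:41, same day
→ 2024-06-09 07:41 TNG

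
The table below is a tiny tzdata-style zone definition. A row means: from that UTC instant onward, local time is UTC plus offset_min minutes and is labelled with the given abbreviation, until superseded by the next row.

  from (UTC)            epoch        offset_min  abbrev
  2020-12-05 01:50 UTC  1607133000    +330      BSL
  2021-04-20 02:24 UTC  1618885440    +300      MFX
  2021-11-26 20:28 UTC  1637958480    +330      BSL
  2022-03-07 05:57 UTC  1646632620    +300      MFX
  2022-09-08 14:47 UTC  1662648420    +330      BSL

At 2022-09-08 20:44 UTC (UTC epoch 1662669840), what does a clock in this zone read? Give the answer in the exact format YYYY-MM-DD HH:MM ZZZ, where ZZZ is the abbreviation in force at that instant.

Query: 2022-09-08 20:44 UTC
Rule 5/5 (BSL, +05:30): 2022-09-08 14:47 UTC ≤ query < +∞
20·60 + 44 + 330 = 1574 min
1574 = 1·1440 + 134; 134 = 2·60 + 14 → 02:14, 2022-09-08 + 1 day = 2022-09-09
→ 2022-09-09 02:14 BSL

2022-09-09 02:14 BSL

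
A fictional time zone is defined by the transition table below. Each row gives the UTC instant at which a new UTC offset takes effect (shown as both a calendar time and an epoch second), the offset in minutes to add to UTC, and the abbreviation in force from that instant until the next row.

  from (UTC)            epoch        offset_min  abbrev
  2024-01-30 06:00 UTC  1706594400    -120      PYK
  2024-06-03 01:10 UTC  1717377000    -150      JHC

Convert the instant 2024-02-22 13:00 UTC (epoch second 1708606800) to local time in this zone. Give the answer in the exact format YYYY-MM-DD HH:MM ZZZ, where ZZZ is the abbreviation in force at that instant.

Query: 2024-02-22 13:00 UTC
Rule 1/2 (PYK, -02:00): 2024-01-30 06:00 UTC ≤ query < 2024-06-03 01:10 UTC
13·60 + 0 - 120 = 660 min
660 = 0·1440 + 660; 660 = 11·60 + 0 → 11:00, same day
→ 2024-02-22 11:00 PYK

2024-02-22 11:00 PYK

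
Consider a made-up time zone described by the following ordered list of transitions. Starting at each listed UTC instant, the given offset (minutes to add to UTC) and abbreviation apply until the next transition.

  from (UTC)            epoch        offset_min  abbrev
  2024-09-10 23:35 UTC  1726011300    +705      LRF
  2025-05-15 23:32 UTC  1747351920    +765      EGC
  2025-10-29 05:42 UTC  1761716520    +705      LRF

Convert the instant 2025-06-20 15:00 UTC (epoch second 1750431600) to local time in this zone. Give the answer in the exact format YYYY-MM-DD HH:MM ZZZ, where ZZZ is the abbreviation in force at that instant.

2025-06-21 03:45 EGC

Query: 2025-06-20 15:00 UTC
Rule 2/3 (EGC, +12:45): 2025-05-15 23:32 UTC ≤ query < 2025-10-29 05:42 UTC
15·60 + 0 + 765 = 1665 min
1665 = 1·1440 + 225; 225 = 3·60 + 45 → 03:45, 2025-06-20 + 1 day = 2025-06-21
→ 2025-06-21 03:45 EGC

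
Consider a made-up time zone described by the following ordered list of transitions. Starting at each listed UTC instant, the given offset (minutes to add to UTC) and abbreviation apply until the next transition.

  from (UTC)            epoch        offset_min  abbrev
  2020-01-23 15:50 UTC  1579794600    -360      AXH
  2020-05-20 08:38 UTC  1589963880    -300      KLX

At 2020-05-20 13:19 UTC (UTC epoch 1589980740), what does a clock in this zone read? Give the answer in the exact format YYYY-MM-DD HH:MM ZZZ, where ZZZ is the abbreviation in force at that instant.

2020-05-20 08:19 KLX

Query: 2020-05-20 13:19 UTC
Rule 2/2 (KLX, -05:00): 2020-05-20 08:38 UTC ≤ query < +∞
13·60 + 19 - 300 = 499 min
499 = 0·1440 + 499; 499 = 8·60 + 19 → 08:19, same day
→ 2020-05-20 08:19 KLX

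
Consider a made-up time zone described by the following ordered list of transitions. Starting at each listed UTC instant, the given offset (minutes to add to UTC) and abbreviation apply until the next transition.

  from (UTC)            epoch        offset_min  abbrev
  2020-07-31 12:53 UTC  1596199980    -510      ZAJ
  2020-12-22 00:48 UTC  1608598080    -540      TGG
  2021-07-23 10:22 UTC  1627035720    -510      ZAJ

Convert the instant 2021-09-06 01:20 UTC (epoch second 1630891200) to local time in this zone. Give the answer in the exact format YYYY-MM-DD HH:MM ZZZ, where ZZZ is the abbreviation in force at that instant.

Query: 2021-09-06 01:20 UTC
Rule 3/3 (ZAJ, -08:30): 2021-07-23 10:22 UTC ≤ query < +∞
1·60 + 20 - 510 = -430 min
-430 = -1·1440 + 1010; 1010 = 16·60 + 50 → 16:50, 2021-09-06 - 1 day = 2021-09-05
→ 2021-09-05 16:50 ZAJ

2021-09-05 16:50 ZAJ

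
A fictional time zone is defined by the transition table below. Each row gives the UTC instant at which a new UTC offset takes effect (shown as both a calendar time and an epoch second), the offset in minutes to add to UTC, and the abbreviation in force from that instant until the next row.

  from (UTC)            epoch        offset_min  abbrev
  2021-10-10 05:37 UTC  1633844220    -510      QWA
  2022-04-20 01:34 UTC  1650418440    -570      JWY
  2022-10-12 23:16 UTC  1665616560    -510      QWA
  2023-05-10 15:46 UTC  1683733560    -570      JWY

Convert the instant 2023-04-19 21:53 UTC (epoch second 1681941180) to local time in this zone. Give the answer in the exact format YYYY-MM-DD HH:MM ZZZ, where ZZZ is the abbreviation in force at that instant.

2023-04-19 13:23 QWA

Query: 2023-04-19 21:53 UTC
Rule 3/4 (QWA, -08:30): 2022-10-12 23:16 UTC ≤ query < 2023-05-10 15:46 UTC
21·60 + 53 - 510 = 803 min
803 = 0·1440 + 803; 803 = 13·60 + 23 → 13:23, same day
→ 2023-04-19 13:23 QWA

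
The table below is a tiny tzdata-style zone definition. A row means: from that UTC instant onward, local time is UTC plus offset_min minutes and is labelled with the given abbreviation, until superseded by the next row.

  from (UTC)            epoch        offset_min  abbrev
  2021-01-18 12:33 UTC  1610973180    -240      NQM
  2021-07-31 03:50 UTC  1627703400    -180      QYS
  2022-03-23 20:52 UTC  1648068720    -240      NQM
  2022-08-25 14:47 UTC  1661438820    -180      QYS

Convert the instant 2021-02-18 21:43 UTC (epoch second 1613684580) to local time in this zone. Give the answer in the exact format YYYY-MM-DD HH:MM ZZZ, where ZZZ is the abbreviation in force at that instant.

2021-02-18 17:43 NQM

Query: 2021-02-18 21:43 UTC
Rule 1/4 (NQM, -04:00): 2021-01-18 12:33 UTC ≤ query < 2021-07-31 03:50 UTC
21·60 + 43 - 240 = 1063 min
1063 = 0·1440 + 1063; 1063 = 17·60 + 43 → 17:43, same day
→ 2021-02-18 17:43 NQM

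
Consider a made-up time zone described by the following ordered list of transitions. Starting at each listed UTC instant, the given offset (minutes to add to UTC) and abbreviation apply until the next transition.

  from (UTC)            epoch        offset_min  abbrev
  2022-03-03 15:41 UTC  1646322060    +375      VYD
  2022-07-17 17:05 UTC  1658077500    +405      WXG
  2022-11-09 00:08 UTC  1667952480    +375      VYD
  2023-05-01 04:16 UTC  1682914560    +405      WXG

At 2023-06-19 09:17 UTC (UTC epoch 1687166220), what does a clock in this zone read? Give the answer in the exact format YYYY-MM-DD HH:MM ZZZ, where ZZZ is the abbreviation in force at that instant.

2023-06-19 16:02 WXG

Query: 2023-06-19 09:17 UTC
Rule 4/4 (WXG, +06:45): 2023-05-01 04:16 UTC ≤ query < +∞
9·60 + 17 + 405 = 962 min
962 = 0·1440 + 962; 962 = 16·60 + 2 → 16:02, same day
→ 2023-06-19 16:02 WXG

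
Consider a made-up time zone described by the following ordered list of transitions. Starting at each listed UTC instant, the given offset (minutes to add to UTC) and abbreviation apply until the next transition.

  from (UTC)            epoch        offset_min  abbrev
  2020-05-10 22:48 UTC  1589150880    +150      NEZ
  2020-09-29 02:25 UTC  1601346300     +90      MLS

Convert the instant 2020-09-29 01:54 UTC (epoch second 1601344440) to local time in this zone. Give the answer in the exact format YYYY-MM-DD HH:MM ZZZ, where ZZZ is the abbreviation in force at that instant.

2020-09-29 04:24 NEZ

Query: 2020-09-29 01:54 UTC
Rule 1/2 (NEZ, +02:30): 2020-05-10 22:48 UTC ≤ query < 2020-09-29 02:25 UTC
1·60 + 54 + 150 = 264 min
264 = 0·1440 + 264; 264 = 4·60 + 24 → 04:24, same day
→ 2020-09-29 04:24 NEZ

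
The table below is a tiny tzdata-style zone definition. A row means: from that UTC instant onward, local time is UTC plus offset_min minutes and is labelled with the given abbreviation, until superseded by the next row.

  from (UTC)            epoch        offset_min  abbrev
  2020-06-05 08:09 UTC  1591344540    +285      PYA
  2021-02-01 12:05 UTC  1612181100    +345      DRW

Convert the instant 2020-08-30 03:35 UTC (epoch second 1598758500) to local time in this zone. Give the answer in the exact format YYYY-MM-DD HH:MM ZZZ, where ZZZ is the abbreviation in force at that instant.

2020-08-30 08:20 PYA

Query: 2020-08-30 03:35 UTC
Rule 1/2 (PYA, +04:45): 2020-06-05 08:09 UTC ≤ query < 2021-02-01 12:05 UTC
3·60 + 35 + 285 = 500 min
500 = 0·1440 + 500; 500 = 8·60 + 20 → 08:20, same day
→ 2020-08-30 08:20 PYA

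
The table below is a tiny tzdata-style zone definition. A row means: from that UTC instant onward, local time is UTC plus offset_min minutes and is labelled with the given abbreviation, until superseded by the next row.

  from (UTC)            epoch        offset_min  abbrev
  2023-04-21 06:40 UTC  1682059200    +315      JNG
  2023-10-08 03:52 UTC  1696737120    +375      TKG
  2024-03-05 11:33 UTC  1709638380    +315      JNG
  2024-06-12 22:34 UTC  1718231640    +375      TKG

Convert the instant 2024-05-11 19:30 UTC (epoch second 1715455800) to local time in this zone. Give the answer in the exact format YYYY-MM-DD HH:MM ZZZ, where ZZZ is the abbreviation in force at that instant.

Query: 2024-05-11 19:30 UTC
Rule 3/4 (JNG, +05:15): 2024-03-05 11:33 UTC ≤ query < 2024-06-12 22:34 UTC
19·60 + 30 + 315 = 1485 min
1485 = 1·1440 + 45; 45 = 0·60 + 45 → 00:45, 2024-05-11 + 1 day = 2024-05-12
→ 2024-05-12 00:45 JNG

2024-05-12 00:45 JNG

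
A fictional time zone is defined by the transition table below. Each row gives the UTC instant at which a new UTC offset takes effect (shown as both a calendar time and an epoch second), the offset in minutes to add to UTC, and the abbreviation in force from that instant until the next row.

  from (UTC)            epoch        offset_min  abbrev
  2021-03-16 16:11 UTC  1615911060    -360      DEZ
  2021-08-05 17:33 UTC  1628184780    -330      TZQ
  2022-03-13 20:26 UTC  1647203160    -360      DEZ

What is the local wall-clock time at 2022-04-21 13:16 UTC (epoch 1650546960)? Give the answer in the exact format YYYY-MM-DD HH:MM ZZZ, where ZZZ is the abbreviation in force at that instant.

2022-04-21 07:16 DEZ

Query: 2022-04-21 13:16 UTC
Rule 3/3 (DEZ, -06:00): 2022-03-13 20:26 UTC ≤ query < +∞
13·60 + 16 - 360 = 436 min
436 = 0·1440 + 436; 436 = 7·60 + 16 → 07:16, same day
→ 2022-04-21 07:16 DEZ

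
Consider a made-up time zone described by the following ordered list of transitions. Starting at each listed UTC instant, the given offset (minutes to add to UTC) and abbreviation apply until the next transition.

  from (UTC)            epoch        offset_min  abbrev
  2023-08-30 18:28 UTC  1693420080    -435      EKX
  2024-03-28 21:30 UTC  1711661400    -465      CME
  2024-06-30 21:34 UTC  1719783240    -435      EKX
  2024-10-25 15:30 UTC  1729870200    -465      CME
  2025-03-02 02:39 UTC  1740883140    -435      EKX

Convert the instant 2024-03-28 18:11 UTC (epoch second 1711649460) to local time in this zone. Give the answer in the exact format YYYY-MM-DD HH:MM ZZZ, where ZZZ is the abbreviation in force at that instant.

2024-03-28 10:56 EKX

Query: 2024-03-28 18:11 UTC
Rule 1/5 (EKX, -07:15): 2023-08-30 18:28 UTC ≤ query < 2024-03-28 21:30 UTC
18·60 + 11 - 435 = 656 min
656 = 0·1440 + 656; 656 = 10·60 + 56 → 10:56, same day
→ 2024-03-28 10:56 EKX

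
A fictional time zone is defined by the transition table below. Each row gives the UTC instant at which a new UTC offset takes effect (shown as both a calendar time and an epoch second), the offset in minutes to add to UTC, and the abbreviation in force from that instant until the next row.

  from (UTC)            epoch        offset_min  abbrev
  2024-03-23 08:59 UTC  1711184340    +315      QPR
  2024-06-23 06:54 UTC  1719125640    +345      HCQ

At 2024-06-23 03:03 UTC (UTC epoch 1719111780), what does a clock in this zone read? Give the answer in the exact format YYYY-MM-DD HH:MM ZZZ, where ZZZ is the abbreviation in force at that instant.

2024-06-23 08:18 QPR

Query: 2024-06-23 03:03 UTC
Rule 1/2 (QPR, +05:15): 2024-03-23 08:59 UTC ≤ query < 2024-06-23 06:54 UTC
3·60 + 3 + 315 = 498 min
498 = 0·1440 + 498; 498 = 8·60 + 18 → 08:18, same day
→ 2024-06-23 08:18 QPR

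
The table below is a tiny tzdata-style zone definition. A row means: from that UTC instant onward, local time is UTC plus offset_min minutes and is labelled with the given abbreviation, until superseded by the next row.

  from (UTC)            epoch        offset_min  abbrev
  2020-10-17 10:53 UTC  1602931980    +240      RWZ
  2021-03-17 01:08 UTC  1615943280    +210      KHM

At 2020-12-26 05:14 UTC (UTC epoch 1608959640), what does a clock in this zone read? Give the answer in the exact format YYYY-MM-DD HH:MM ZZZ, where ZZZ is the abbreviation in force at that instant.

2020-12-26 09:14 RWZ

Query: 2020-12-26 05:14 UTC
Rule 1/2 (RWZ, +04:00): 2020-10-17 10:53 UTC ≤ query < 2021-03-17 01:08 UTC
5·60 + 14 + 240 = 554 min
554 = 0·1440 + 554; 554 = 9·60 + 14 → 09:14, same day
→ 2020-12-26 09:14 RWZ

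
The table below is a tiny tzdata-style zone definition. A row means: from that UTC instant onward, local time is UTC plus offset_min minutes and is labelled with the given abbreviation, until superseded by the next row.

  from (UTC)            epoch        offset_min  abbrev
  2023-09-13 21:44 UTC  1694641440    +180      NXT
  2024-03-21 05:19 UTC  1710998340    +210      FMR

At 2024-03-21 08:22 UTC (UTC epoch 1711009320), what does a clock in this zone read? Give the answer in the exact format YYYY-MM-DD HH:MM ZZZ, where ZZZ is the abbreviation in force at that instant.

2024-03-21 11:52 FMR

Query: 2024-03-21 08:22 UTC
Rule 2/2 (FMR, +03:30): 2024-03-21 05:19 UTC ≤ query < +∞
8·60 + 22 + 210 = 712 min
712 = 0·1440 + 712; 712 = 11·60 + 52 → 11:52, same day
→ 2024-03-21 11:52 FMR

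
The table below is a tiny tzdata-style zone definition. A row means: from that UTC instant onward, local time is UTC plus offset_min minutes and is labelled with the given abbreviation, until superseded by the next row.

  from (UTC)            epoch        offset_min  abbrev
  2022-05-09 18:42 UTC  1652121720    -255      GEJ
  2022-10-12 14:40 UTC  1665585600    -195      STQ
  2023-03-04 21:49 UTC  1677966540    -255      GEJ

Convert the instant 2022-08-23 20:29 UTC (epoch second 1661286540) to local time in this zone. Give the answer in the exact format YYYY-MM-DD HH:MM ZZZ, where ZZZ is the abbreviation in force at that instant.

Query: 2022-08-23 20:29 UTC
Rule 1/3 (GEJ, -04:15): 2022-05-09 18:42 UTC ≤ query < 2022-10-12 14:40 UTC
20·60 + 29 - 255 = 974 min
974 = 0·1440 + 974; 974 = 16·60 + 14 → 16:14, same day
→ 2022-08-23 16:14 GEJ

2022-08-23 16:14 GEJ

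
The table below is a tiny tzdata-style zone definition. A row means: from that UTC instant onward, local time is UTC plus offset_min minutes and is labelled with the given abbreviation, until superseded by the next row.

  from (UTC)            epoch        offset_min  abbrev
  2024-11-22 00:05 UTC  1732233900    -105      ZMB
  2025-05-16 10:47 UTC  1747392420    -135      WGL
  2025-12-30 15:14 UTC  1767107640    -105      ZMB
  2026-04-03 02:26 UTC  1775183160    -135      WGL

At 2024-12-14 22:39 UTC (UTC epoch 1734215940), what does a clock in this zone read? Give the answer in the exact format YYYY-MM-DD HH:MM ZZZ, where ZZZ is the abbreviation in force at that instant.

2024-12-14 20:54 ZMB

Query: 2024-12-14 22:39 UTC
Rule 1/4 (ZMB, -01:45): 2024-11-22 00:05 UTC ≤ query < 2025-05-16 10:47 UTC
22·60 + 39 - 105 = 1254 min
1254 = 0·1440 + 1254; 1254 = 20·60 + 54 → 20:54, same day
→ 2024-12-14 20:54 ZMB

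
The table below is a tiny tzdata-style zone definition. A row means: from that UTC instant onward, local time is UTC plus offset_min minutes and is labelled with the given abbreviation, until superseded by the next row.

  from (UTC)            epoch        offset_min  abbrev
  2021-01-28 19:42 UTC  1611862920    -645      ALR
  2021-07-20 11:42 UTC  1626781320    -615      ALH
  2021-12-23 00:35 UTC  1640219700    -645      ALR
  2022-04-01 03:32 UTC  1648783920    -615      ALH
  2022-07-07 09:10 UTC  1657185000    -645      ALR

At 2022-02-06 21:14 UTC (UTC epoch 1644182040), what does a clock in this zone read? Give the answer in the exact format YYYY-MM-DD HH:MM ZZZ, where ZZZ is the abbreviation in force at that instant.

Query: 2022-02-06 21:14 UTC
Rule 3/5 (ALR, -10:45): 2021-12-23 00:35 UTC ≤ query < 2022-04-01 03:32 UTC
21·60 + 14 - 645 = 629 min
629 = 0·1440 + 629; 629 = 10·60 + 29 → 10:29, same day
→ 2022-02-06 10:29 ALR

2022-02-06 10:29 ALR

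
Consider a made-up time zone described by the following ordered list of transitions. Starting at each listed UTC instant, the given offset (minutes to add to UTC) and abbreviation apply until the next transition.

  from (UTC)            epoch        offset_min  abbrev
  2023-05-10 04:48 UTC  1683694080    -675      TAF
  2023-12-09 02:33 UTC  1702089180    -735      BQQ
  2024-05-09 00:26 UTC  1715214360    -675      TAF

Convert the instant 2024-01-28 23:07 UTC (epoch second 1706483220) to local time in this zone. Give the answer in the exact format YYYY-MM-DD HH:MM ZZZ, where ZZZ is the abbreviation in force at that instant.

2024-01-28 10:52 BQQ

Query: 2024-01-28 23:07 UTC
Rule 2/3 (BQQ, -12:15): 2023-12-09 02:33 UTC ≤ query < 2024-05-09 00:26 UTC
23·60 + 7 - 735 = 652 min
652 = 0·1440 + 652; 652 = 10·60 + 52 → 10:52, same day
→ 2024-01-28 10:52 BQQ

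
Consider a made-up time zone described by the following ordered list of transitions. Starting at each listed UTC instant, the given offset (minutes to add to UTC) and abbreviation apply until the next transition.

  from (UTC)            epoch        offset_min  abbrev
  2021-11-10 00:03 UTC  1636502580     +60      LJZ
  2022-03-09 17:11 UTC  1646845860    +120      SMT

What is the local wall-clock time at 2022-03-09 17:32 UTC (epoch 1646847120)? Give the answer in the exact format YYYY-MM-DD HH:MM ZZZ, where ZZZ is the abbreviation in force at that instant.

Query: 2022-03-09 17:32 UTC
Rule 2/2 (SMT, +02:00): 2022-03-09 17:11 UTC ≤ query < +∞
17·60 + 32 + 120 = 1172 min
1172 = 0·1440 + 1172; 1172 = 19·60 + 32 → 19:32, same day
→ 2022-03-09 19:32 SMT

2022-03-09 19:32 SMT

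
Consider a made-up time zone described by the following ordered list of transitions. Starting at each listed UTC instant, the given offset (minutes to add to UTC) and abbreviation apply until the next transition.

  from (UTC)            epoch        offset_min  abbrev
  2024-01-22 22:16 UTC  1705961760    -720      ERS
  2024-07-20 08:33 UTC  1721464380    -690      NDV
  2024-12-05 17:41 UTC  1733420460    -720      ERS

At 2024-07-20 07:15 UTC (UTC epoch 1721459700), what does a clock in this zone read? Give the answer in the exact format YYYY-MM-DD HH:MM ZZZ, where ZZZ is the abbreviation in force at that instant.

2024-07-19 19:15 ERS

Query: 2024-07-20 07:15 UTC
Rule 1/3 (ERS, -12:00): 2024-01-22 22:16 UTC ≤ query < 2024-07-20 08:33 UTC
7·60 + 15 - 720 = -285 min
-285 = -1·1440 + 1155; 1155 = 19·60 + 15 → 19:15, 2024-07-20 - 1 day = 2024-07-19
→ 2024-07-19 19:15 ERS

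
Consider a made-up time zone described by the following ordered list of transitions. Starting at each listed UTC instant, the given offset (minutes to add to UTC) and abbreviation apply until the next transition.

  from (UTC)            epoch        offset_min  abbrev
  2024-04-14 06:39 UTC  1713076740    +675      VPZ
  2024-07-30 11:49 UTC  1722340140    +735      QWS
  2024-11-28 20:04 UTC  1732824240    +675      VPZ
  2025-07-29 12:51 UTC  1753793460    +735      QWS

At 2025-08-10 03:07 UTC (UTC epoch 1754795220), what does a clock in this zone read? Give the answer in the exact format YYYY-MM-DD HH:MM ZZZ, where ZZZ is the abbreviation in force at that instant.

Query: 2025-08-10 03:07 UTC
Rule 4/4 (QWS, +12:15): 2025-07-29 12:51 UTC ≤ query < +∞
3·60 + 7 + 735 = 922 min
922 = 0·1440 + 922; 922 = 15·60 + 22 → 15:22, same day
→ 2025-08-10 15:22 QWS

2025-08-10 15:22 QWS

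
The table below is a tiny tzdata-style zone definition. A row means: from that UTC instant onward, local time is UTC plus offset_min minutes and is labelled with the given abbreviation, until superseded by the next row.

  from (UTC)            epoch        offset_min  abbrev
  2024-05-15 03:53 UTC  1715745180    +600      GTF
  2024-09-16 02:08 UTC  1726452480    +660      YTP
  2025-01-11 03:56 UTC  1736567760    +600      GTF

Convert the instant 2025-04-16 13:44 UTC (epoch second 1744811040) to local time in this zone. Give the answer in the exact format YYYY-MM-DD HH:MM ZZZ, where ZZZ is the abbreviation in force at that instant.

Query: 2025-04-16 13:44 UTC
Rule 3/3 (GTF, +10:00): 2025-01-11 03:56 UTC ≤ query < +∞
13·60 + 44 + 600 = 1424 min
1424 = 0·1440 + 1424; 1424 = 23·60 + 44 → 23:44, same day
→ 2025-04-16 23:44 GTF

2025-04-16 23:44 GTF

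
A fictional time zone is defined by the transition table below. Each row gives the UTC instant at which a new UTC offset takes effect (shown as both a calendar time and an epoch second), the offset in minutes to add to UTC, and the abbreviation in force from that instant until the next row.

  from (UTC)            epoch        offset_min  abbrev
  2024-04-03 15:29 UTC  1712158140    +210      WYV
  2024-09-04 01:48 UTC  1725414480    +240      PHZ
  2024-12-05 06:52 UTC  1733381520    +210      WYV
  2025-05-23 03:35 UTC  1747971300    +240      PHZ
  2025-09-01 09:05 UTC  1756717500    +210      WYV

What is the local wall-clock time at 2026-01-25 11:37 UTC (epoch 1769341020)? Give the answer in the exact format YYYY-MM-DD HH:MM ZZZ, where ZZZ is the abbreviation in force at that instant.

Query: 2026-01-25 11:37 UTC
Rule 5/5 (WYV, +03:30): 2025-09-01 09:05 UTC ≤ query < +∞
11·60 + 37 + 210 = 907 min
907 = 0·1440 + 907; 907 = 15·60 + 7 → 15:07, same day
→ 2026-01-25 15:07 WYV

2026-01-25 15:07 WYV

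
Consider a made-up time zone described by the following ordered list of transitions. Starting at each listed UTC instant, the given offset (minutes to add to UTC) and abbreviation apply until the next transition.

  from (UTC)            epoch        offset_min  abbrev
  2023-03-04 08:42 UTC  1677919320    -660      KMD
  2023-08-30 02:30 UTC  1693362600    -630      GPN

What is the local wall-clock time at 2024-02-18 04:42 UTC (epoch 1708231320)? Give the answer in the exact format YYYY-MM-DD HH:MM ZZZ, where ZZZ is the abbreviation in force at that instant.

2024-02-17 18:12 GPN

Query: 2024-02-18 04:42 UTC
Rule 2/2 (GPN, -10:30): 2023-08-30 02:30 UTC ≤ query < +∞
4·60 + 42 - 630 = -348 min
-348 = -1·1440 + 1092; 1092 = 18·60 + 12 → 18:12, 2024-02-18 - 1 day = 2024-02-17
→ 2024-02-17 18:12 GPN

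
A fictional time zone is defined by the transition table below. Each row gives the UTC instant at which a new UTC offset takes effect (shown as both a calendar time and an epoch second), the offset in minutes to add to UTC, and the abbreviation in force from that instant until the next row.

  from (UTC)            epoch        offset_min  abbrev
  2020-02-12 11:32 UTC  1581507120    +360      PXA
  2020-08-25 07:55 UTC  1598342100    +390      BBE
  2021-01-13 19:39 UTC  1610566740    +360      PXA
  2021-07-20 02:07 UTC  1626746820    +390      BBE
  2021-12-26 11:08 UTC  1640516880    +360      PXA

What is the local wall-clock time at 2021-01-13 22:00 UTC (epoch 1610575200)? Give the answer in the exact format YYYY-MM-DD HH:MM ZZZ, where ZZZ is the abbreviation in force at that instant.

2021-01-14 04:00 PXA

Query: 2021-01-13 22:00 UTC
Rule 3/5 (PXA, +06:00): 2021-01-13 19:39 UTC ≤ query < 2021-07-20 02:07 UTC
22·60 + 0 + 360 = 1680 min
1680 = 1·1440 + 240; 240 = 4·60 + 0 → 04:00, 2021-01-13 + 1 day = 2021-01-14
→ 2021-01-14 04:00 PXA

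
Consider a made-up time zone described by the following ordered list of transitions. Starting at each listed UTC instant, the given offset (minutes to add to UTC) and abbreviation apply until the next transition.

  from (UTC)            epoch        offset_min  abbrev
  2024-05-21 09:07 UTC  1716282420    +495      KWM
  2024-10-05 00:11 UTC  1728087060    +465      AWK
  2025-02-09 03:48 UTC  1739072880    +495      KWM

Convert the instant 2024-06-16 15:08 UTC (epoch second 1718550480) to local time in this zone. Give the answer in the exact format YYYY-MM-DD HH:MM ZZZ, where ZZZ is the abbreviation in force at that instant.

2024-06-16 23:23 KWM

Query: 2024-06-16 15:08 UTC
Rule 1/3 (KWM, +08:15): 2024-05-21 09:07 UTC ≤ query < 2024-10-05 00:11 UTC
15·60 + 8 + 495 = 1403 min
1403 = 0·1440 + 1403; 1403 = 23·60 + 23 → 23:23, same day
→ 2024-06-16 23:23 KWM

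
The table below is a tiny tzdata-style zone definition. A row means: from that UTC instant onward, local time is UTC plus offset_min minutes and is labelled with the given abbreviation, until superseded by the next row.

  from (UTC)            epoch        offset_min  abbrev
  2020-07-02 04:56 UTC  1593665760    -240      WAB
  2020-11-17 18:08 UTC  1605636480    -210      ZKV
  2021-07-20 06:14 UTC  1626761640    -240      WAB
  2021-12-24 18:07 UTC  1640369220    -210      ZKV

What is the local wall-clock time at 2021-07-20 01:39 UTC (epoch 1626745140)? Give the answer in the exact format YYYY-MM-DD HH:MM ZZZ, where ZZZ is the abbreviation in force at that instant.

2021-07-19 22:09 ZKV

Query: 2021-07-20 01:39 UTC
Rule 2/4 (ZKV, -03:30): 2020-11-17 18:08 UTC ≤ query < 2021-07-20 06:14 UTC
1·60 + 39 - 210 = -111 min
-111 = -1·1440 + 1329; 1329 = 22·60 + 9 → 22:09, 2021-07-20 - 1 day = 2021-07-19
→ 2021-07-19 22:09 ZKV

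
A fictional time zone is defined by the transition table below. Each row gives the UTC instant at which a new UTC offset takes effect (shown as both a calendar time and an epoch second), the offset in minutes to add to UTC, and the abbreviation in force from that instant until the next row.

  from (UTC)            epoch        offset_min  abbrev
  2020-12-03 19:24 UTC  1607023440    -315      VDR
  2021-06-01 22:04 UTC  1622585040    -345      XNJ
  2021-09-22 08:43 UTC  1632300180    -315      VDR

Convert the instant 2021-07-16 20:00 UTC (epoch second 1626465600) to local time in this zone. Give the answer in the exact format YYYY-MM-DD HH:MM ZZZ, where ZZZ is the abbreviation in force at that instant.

2021-07-16 14:15 XNJ

Query: 2021-07-16 20:00 UTC
Rule 2/3 (XNJ, -05:45): 2021-06-01 22:04 UTC ≤ query < 2021-09-22 08:43 UTC
20·60 + 0 - 345 = 855 min
855 = 0·1440 + 855; 855 = 14·60 + 15 → 14:15, same day
→ 2021-07-16 14:15 XNJ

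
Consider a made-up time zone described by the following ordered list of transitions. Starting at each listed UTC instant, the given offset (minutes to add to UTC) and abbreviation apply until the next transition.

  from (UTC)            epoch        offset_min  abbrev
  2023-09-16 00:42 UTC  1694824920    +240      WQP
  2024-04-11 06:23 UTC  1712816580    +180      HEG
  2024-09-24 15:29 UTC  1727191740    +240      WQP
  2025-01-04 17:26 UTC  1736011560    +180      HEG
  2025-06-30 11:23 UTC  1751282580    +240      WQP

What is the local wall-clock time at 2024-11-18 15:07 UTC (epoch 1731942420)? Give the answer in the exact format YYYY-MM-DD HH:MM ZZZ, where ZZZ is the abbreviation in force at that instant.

2024-11-18 19:07 WQP

Query: 2024-11-18 15:07 UTC
Rule 3/5 (WQP, +04:00): 2024-09-24 15:29 UTC ≤ query < 2025-01-04 17:26 UTC
15·60 + 7 + 240 = 1147 min
1147 = 0·1440 + 1147; 1147 = 19·60 + 7 → 19:07, same day
→ 2024-11-18 19:07 WQP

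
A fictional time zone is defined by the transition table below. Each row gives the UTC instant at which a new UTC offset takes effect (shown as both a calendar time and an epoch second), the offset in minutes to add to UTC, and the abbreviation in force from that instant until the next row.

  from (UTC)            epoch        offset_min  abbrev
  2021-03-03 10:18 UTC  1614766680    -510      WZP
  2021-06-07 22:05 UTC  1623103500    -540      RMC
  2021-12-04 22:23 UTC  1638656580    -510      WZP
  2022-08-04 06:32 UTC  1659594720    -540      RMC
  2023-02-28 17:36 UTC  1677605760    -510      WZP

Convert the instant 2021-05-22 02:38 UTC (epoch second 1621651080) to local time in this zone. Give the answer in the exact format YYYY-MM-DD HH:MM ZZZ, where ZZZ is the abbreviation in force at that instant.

Query: 2021-05-22 02:38 UTC
Rule 1/5 (WZP, -08:30): 2021-03-03 10:18 UTC ≤ query < 2021-06-07 22:05 UTC
2·60 + 38 - 510 = -352 min
-352 = -1·1440 + 1088; 1088 = 18·60 + 8 → 18:08, 2021-05-22 - 1 day = 2021-05-21
→ 2021-05-21 18:08 WZP

2021-05-21 18:08 WZP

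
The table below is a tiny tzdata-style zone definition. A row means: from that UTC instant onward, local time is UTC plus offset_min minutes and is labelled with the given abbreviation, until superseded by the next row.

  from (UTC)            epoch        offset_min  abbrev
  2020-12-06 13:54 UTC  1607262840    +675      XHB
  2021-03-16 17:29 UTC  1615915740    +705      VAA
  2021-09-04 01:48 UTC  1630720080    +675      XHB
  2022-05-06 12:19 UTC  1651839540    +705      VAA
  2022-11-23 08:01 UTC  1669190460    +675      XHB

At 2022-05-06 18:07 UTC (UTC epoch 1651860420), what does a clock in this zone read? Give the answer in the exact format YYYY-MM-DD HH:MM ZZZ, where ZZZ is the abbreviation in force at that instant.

Query: 2022-05-06 18:07 UTC
Rule 4/5 (VAA, +11:45): 2022-05-06 12:19 UTC ≤ query < 2022-11-23 08:01 UTC
18·60 + 7 + 705 = 1792 min
1792 = 1·1440 + 352; 352 = 5·60 + 52 → 05:52, 2022-05-06 + 1 day = 2022-05-07
→ 2022-05-07 05:52 VAA

2022-05-07 05:52 VAA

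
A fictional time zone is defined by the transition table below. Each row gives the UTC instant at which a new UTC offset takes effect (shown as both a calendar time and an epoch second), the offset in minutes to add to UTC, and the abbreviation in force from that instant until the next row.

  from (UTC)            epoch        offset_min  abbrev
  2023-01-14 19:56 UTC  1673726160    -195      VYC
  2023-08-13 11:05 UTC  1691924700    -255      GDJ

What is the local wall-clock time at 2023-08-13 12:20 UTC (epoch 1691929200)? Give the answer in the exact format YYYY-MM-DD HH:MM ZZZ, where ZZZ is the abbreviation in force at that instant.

Query: 2023-08-13 12:20 UTC
Rule 2/2 (GDJ, -04:15): 2023-08-13 11:05 UTC ≤ query < +∞
12·60 + 20 - 255 = 485 min
485 = 0·1440 + 485; 485 = 8·60 + 5 → 08:05, same day
→ 2023-08-13 08:05 GDJ

2023-08-13 08:05 GDJ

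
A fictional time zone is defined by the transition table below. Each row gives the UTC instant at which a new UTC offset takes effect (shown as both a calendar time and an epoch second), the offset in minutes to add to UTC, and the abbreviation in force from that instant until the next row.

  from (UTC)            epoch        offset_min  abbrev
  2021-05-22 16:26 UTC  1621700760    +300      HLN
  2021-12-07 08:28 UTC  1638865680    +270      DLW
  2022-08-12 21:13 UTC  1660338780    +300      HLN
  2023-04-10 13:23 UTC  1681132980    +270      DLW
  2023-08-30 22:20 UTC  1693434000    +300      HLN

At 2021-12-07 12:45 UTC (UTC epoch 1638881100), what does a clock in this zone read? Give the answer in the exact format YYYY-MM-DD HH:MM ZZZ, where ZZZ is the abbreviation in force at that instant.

Query: 2021-12-07 12:45 UTC
Rule 2/5 (DLW, +04:30): 2021-12-07 08:28 UTC ≤ query < 2022-08-12 21:13 UTC
12·60 + 45 + 270 = 1035 min
1035 = 0·1440 + 1035; 1035 = 17·60 + 15 → 17:15, same day
→ 2021-12-07 17:15 DLW

2021-12-07 17:15 DLW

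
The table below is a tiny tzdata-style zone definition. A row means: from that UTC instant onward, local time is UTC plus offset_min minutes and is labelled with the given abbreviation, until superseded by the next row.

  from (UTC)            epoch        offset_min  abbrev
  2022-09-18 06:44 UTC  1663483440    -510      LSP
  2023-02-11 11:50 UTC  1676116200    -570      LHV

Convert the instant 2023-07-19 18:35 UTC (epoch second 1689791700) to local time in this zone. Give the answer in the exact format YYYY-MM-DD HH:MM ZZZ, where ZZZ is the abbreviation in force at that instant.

Query: 2023-07-19 18:35 UTC
Rule 2/2 (LHV, -09:30): 2023-02-11 11:50 UTC ≤ query < +∞
18·60 + 35 - 570 = 545 min
545 = 0·1440 + 545; 545 = 9·60 + 5 → 09:05, same day
→ 2023-07-19 09:05 LHV

2023-07-19 09:05 LHV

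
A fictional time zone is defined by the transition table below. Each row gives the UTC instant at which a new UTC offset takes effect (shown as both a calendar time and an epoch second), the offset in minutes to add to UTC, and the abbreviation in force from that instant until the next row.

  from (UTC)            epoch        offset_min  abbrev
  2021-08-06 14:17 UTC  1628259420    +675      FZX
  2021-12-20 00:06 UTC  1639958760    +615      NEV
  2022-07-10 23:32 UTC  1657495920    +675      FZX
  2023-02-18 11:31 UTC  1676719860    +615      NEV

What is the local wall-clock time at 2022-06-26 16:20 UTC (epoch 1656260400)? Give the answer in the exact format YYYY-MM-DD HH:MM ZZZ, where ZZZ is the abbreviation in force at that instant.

Query: 2022-06-26 16:20 UTC
Rule 2/4 (NEV, +10:15): 2021-12-20 00:06 UTC ≤ query < 2022-07-10 23:32 UTC
16·60 + 20 + 615 = 1595 min
1595 = 1·1440 + 155; 155 = 2·60 + 35 → 02:35, 2022-06-26 + 1 day = 2022-06-27
→ 2022-06-27 02:35 NEV

2022-06-27 02:35 NEV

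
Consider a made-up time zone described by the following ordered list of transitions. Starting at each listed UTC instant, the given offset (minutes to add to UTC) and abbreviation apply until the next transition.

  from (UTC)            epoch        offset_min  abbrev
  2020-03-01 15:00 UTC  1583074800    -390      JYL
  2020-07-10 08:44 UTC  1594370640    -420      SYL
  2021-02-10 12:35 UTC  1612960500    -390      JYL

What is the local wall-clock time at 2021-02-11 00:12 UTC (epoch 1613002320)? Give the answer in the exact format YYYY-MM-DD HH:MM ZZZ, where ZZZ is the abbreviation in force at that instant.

Query: 2021-02-11 00:12 UTC
Rule 3/3 (JYL, -06:30): 2021-02-10 12:35 UTC ≤ query < +∞
0·60 + 12 - 390 = -378 min
-378 = -1·1440 + 1062; 1062 = 17·60 + 42 → 17:42, 2021-02-11 - 1 day = 2021-02-10
→ 2021-02-10 17:42 JYL

2021-02-10 17:42 JYL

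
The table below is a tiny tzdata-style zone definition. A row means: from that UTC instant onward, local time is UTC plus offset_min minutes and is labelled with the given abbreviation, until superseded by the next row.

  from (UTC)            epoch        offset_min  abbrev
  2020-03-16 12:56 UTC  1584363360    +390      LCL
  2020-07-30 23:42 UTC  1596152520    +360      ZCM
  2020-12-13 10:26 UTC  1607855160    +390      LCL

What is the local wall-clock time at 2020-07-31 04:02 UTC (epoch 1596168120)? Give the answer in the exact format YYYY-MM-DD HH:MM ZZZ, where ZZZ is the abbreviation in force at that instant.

2020-07-31 10:02 ZCM

Query: 2020-07-31 04:02 UTC
Rule 2/3 (ZCM, +06:00): 2020-07-30 23:42 UTC ≤ query < 2020-12-13 10:26 UTC
4·60 + 2 + 360 = 602 min
602 = 0·1440 + 602; 602 = 10·60 + 2 → 10:02, same day
→ 2020-07-31 10:02 ZCM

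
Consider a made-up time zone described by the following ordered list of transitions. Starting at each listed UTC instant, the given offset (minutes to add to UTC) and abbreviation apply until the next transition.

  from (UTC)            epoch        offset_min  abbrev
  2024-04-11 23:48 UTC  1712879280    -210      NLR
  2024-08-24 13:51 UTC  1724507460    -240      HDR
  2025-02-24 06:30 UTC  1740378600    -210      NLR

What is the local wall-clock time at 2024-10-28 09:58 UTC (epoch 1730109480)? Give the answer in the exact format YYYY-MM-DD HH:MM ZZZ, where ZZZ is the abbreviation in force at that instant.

2024-10-28 05:58 HDR

Query: 2024-10-28 09:58 UTC
Rule 2/3 (HDR, -04:00): 2024-08-24 13:51 UTC ≤ query < 2025-02-24 06:30 UTC
9·60 + 58 - 240 = 358 min
358 = 0·1440 + 358; 358 = 5·60 + 58 → 05:58, same day
→ 2024-10-28 05:58 HDR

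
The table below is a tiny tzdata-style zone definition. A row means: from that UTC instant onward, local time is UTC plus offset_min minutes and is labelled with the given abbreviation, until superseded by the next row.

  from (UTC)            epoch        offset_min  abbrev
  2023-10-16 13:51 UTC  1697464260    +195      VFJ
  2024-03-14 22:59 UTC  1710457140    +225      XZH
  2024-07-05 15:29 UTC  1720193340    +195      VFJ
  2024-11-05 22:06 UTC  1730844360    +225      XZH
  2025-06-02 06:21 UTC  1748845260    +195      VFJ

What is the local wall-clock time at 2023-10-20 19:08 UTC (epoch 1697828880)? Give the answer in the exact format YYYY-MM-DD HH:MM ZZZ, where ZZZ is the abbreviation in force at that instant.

2023-10-20 22:23 VFJ

Query: 2023-10-20 19:08 UTC
Rule 1/5 (VFJ, +03:15): 2023-10-16 13:51 UTC ≤ query < 2024-03-14 22:59 UTC
19·60 + 8 + 195 = 1343 min
1343 = 0·1440 + 1343; 1343 = 22·60 + 23 → 22:23, same day
→ 2023-10-20 22:23 VFJ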